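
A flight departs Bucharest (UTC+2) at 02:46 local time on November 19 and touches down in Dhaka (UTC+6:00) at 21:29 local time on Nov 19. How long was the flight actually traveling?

Departure in UTC: 02:46 − 2:00 = 00:46 on Nov 19.
Arrival in UTC: 21:29 − 6:00 = 15:29 on Nov 19.
Elapsed = 15:29 − 00:46 = 14 hours 43 minutes.

14 hours 43 minutes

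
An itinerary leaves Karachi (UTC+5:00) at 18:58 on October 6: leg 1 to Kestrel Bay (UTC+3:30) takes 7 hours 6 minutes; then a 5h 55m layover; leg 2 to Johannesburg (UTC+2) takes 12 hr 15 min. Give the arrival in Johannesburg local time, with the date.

17:14 on Oct 7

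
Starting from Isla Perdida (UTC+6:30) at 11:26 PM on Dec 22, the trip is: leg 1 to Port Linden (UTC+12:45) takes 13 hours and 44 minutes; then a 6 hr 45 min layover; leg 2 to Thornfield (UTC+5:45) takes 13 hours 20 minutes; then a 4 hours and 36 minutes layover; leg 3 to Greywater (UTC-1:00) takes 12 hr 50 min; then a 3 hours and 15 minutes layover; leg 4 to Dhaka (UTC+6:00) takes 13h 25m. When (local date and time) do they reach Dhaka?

6:51 PM on Dec 25

Convert departure to UTC: 11:26 PM − 6:30 = 4:56 PM UTC on Dec 22.
Add 13 hours and 44 minutes leg 1 → 6:40 AM UTC (Dec 23).
Add 6 hours 45 minutes layover in Port Linden → 1:25 PM UTC.
Add 13 hours 20 minutes leg 2 → 2:45 AM UTC (Dec 24).
Add 4 hours and 36 minutes layover in Thornfield → 7:21 AM UTC.
Add 12 hours and 50 minutes leg 3 → 8:11 PM UTC.
Add 3 hours 15 minutes layover in Greywater → 11:26 PM UTC.
Add 13 hours 25 minutes leg 4 → 12:51 PM UTC (Dec 25).
Dhaka is UTC+6:00, so local arrival = 12:51 PM + 6:00 = 6:51 PM on Dec 25.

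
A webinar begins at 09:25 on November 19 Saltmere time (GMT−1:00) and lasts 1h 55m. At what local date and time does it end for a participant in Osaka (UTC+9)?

21:20 on November 19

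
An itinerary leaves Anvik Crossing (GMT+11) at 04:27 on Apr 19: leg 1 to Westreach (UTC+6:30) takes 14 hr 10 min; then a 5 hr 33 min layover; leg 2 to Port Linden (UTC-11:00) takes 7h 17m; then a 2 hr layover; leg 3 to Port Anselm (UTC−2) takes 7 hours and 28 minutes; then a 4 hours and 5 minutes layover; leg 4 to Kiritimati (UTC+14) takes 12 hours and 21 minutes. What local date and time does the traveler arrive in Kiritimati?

Convert departure to UTC: 04:27 − 11:00 = 17:27 UTC on Apr 18.
Add 14 hours 10 minutes leg 1 → 07:37 UTC (Apr 19).
Add 5 hours and 33 minutes layover in Westreach → 13:10 UTC.
Add 7 hours 17 minutes leg 2 → 20:27 UTC.
Add 2 hours layover in Port Linden → 22:27 UTC.
Add 7 hours and 28 minutes leg 3 → 05:55 UTC (Apr 20).
Add 4 hours and 5 minutes layover in Port Anselm → 10:00 UTC.
Add 12 hours 21 minutes leg 4 → 22:21 UTC.
Kiritimati is UTC+14:00, so local arrival = 22:21 + 14:00 = 12:21 on Apr 21.

12:21 on Apr 21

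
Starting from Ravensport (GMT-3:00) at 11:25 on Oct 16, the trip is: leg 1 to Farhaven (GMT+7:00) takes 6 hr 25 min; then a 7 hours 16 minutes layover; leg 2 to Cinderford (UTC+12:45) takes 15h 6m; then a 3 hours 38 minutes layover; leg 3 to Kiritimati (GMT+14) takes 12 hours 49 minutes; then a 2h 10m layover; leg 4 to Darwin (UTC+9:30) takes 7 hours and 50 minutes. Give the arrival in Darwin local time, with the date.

07:09 on October 19

Convert departure to UTC: 11:25 + 3:00 = 14:25 UTC on Oct 16.
Add 6 hours and 25 minutes leg 1 → 20:50 UTC.
Add 7 hours and 16 minutes layover in Farhaven → 04:06 UTC (Oct 17).
Add 15 hours 6 minutes leg 2 → 19:12 UTC.
Add 3 hours 38 minutes layover in Cinderford → 22:50 UTC.
Add 12 hours 49 minutes leg 3 → 11:39 UTC (Oct 18).
Add 2 hours and 10 minutes layover in Kiritimati → 13:49 UTC.
Add 7 hours and 50 minutes leg 4 → 21:39 UTC.
Darwin is UTC+9:30, so local arrival = 21:39 + 9:30 = 07:09 on Oct 19.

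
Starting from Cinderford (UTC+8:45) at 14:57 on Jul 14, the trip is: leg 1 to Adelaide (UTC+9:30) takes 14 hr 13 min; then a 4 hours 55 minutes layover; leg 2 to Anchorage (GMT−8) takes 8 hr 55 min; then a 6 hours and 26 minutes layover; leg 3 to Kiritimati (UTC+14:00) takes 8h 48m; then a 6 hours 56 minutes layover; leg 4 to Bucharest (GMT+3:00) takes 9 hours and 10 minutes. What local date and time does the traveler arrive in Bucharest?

20:35 on July 16

Convert departure to UTC: 14:57 − 8:45 = 06:12 UTC on Jul 14.
Add 14 hours and 13 minutes leg 1 → 20:25 UTC.
Add 4 hours and 55 minutes layover in Adelaide → 01:20 UTC (Jul 15).
Add 8 hours and 55 minutes leg 2 → 10:15 UTC.
Add 6 hours and 26 minutes layover in Anchorage → 16:41 UTC.
Add 8 hours 48 minutes leg 3 → 01:29 UTC (Jul 16).
Add 6 hours and 56 minutes layover in Kiritimati → 08:25 UTC.
Add 9 hours 10 minutes leg 4 → 17:35 UTC.
Bucharest is UTC+3:00, so local arrival = 17:35 + 3:00 = 20:35 on Jul 16.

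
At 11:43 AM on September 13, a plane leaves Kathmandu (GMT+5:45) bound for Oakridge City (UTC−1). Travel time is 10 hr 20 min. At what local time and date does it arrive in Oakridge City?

Convert departure to UTC: 11:43 AM − 5:45 = 5:58 AM UTC on Sep 13.
Add 10 hours 20 minutes travel time → 4:18 PM UTC.
Oakridge City is UTC−1:00, so local arrival = 4:18 PM − 1:00 = 3:18 PM on Sep 13.

3:18 PM on September 13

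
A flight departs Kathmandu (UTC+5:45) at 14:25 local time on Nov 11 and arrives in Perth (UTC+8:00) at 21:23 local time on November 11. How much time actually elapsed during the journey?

4 hours 43 minutes

Departure in UTC: 14:25 − 5:45 = 08:40 on Nov 11.
Arrival in UTC: 21:23 − 8:00 = 13:23 on Nov 11.
Elapsed = 13:23 − 08:40 = 4 hours 43 minutes.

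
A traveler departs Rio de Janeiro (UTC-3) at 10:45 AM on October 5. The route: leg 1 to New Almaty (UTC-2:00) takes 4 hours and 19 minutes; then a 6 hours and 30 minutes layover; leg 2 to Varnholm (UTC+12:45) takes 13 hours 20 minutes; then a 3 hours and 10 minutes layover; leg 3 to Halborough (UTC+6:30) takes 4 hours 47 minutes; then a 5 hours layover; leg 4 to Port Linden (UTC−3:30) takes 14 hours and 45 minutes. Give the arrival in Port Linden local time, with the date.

2:06 PM on October 7

Convert departure to UTC: 10:45 AM + 3:00 = 1:45 PM UTC on Oct 5.
Add 4 hours and 19 minutes leg 1 → 6:04 PM UTC.
Add 6 hours 30 minutes layover in New Almaty → 12:34 AM UTC (Oct 6).
Add 13 hours 20 minutes leg 2 → 1:54 PM UTC.
Add 3 hours 10 minutes layover in Varnholm → 5:04 PM UTC.
Add 4 hours and 47 minutes leg 3 → 9:51 PM UTC.
Add 5 hours layover in Halborough → 2:51 AM UTC (Oct 7).
Add 14 hours 45 minutes leg 4 → 5:36 PM UTC.
Port Linden is UTC−3:30, so local arrival = 5:36 PM − 3:30 = 2:06 PM on Oct 7.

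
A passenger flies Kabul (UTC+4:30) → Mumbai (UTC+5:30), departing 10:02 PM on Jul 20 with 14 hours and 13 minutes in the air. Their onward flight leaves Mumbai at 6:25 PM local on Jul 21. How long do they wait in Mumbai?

Convert departure to UTC: 10:02 PM − 4:30 = 5:32 PM UTC on Jul 20.
Add 14 hours 13 minutes flight time → 7:45 AM UTC (Jul 21).
Mumbai is UTC+5:30, so local arrival = 7:45 AM + 5:30 = 1:15 PM on Jul 21.
Layover = 6:25 PM − 1:15 PM = 5 hours 10 minutes.

5 hours 10 minutes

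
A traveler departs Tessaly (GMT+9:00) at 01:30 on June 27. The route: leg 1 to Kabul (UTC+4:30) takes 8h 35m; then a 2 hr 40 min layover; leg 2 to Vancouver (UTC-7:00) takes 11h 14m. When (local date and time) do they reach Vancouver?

07:59 on Jun 27

Convert departure to UTC: 01:30 − 9:00 = 16:30 UTC on Jun 26.
Add 8 hours and 35 minutes leg 1 → 01:05 UTC (Jun 27).
Add 2 hours and 40 minutes layover in Kabul → 03:45 UTC.
Add 11 hours 14 minutes leg 2 → 14:59 UTC.
Vancouver is UTC−7:00, so local arrival = 14:59 − 7:00 = 07:59 on Jun 27.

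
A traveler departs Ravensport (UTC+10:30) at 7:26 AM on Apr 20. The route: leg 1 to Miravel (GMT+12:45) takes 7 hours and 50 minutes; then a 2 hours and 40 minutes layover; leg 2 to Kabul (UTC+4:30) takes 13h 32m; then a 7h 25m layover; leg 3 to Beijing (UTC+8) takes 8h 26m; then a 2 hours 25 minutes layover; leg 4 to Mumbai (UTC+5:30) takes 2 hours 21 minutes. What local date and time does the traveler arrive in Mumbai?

Convert departure to UTC: 7:26 AM − 10:30 = 8:56 PM UTC on Apr 19.
Add 7 hours and 50 minutes leg 1 → 4:46 AM UTC (Apr 20).
Add 2 hours 40 minutes layover in Miravel → 7:26 AM UTC.
Add 13 hours and 32 minutes leg 2 → 8:58 PM UTC.
Add 7 hours 25 minutes layover in Kabul → 4:23 AM UTC (Apr 21).
Add 8 hours and 26 minutes leg 3 → 12:49 PM UTC.
Add 2 hours and 25 minutes layover in Beijing → 3:14 PM UTC.
Add 2 hours and 21 minutes leg 4 → 5:35 PM UTC.
Mumbai is UTC+5:30, so local arrival = 5:35 PM + 5:30 = 11:05 PM on Apr 21.

11:05 PM on April 21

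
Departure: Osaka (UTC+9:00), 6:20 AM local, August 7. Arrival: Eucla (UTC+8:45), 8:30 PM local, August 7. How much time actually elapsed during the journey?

14 hours 25 minutes

Eucla is 0:15 behind Osaka.
Clock-face elapsed time (ignoring zones) is 14 hours 10 minutes.
Actual elapsed = 14 hours 10 minutes + 0:15 = 14 hours 25 minutes.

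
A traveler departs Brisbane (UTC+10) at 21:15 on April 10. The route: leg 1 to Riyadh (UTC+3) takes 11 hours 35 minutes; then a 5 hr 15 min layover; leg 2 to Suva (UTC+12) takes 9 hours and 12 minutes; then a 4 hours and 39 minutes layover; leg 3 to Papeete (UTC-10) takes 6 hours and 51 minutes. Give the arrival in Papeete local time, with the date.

14:47 on April 11

Convert departure to UTC: 21:15 − 10:00 = 11:15 UTC on Apr 10.
Add 11 hours and 35 minutes leg 1 → 22:50 UTC.
Add 5 hours and 15 minutes layover in Riyadh → 04:05 UTC (Apr 11).
Add 9 hours 12 minutes leg 2 → 13:17 UTC.
Add 4 hours 39 minutes layover in Suva → 17:56 UTC.
Add 6 hours 51 minutes leg 3 → 00:47 UTC (Apr 12).
Papeete is UTC−10:00, so local arrival = 00:47 − 10:00 = 14:47 on Apr 11.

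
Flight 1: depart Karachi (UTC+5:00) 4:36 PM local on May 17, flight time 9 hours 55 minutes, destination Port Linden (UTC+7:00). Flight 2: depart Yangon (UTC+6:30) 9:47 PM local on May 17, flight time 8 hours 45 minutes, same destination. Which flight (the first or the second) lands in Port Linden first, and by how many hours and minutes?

Flight 1 in UTC: 4:36 PM − 5:00 = 11:36 AM on May 17.
+9 hours and 55 minutes → arrive 9:31 PM UTC on May 17.
Flight 2 in UTC: 9:47 PM − 6:30 = 3:17 PM on May 17.
+8 hours and 45 minutes → arrive 12:02 AM UTC on May 18.
Flight 1 lands earlier by 2 hours 31 minutes.

the first, by 2 hours 31 minutes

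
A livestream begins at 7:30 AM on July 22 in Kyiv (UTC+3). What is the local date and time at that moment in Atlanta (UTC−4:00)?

Atlanta is 7:00 behind Kyiv.
Shift by the zone difference: 7:30 AM − 7:00 = 12:30 AM on Jul 22 in Atlanta.

12:30 AM on July 22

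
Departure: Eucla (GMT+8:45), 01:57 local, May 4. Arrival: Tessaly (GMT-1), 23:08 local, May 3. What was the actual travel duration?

Departure in UTC: 01:57 − 8:45 = 17:12 on May 3.
Arrival in UTC: 23:08 + 1:00 = 00:08 on May 4.
Elapsed = 00:08 − 17:12 (+1 day) = 6 hours 56 minutes.

6 hours 56 minutes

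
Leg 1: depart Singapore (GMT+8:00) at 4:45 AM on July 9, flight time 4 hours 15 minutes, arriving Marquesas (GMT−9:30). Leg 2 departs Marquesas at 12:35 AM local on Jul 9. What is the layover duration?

9 hours 5 minutes

Convert departure to UTC: 4:45 AM − 8:00 = 8:45 PM UTC on Jul 8.
Add 4 hours and 15 minutes flight time → 1:00 AM UTC (Jul 9).
Marquesas is UTC−9:30, so local arrival = 1:00 AM − 9:30 = 3:30 PM on Jul 8.
Layover = 12:35 AM − 3:30 PM (+1 day) = 9 hours 5 minutes.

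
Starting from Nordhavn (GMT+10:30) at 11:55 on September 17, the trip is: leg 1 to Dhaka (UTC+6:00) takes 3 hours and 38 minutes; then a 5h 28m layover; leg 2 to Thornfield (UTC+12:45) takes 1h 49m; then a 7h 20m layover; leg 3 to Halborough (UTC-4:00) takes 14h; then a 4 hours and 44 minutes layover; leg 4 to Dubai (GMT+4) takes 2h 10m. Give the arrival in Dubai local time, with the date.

20:34 on September 18

Convert departure to UTC: 11:55 − 10:30 = 01:25 UTC on Sep 17.
Add 3 hours and 38 minutes leg 1 → 05:03 UTC.
Add 5 hours and 28 minutes layover in Dhaka → 10:31 UTC.
Add 1 hour and 49 minutes leg 2 → 12:20 UTC.
Add 7 hours and 20 minutes layover in Thornfield → 19:40 UTC.
Add 14 hours leg 3 → 09:40 UTC (Sep 18).
Add 4 hours 44 minutes layover in Halborough → 14:24 UTC.
Add 2 hours and 10 minutes leg 4 → 16:34 UTC.
Dubai is UTC+4:00, so local arrival = 16:34 + 4:00 = 20:34 on Sep 18.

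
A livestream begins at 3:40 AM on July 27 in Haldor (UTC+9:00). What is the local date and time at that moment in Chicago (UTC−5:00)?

Chicago is 14:00 behind Haldor.
Shift by the zone difference: 3:40 AM − 14:00 = 1:40 PM on Jul 26 in Chicago.

1:40 PM on July 26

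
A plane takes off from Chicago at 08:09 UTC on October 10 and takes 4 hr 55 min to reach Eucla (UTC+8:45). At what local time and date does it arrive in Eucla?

21:49 on October 10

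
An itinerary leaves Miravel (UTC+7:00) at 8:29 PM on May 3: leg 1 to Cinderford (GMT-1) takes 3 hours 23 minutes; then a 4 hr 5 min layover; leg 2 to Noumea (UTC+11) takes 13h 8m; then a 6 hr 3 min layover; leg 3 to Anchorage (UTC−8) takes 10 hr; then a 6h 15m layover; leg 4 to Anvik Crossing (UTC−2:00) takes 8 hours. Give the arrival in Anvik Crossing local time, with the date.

2:23 PM on May 5

Convert departure to UTC: 8:29 PM − 7:00 = 1:29 PM UTC on May 3.
Add 3 hours and 23 minutes leg 1 → 4:52 PM UTC.
Add 4 hours 5 minutes layover in Cinderford → 8:57 PM UTC.
Add 13 hours 8 minutes leg 2 → 10:05 AM UTC (May 4).
Add 6 hours 3 minutes layover in Noumea → 4:08 PM UTC.
Add 10 hours leg 3 → 2:08 AM UTC (May 5).
Add 6 hours 15 minutes layover in Anchorage → 8:23 AM UTC.
Add 8 hours leg 4 → 4:23 PM UTC.
Anvik Crossing is UTC−2:00, so local arrival = 4:23 PM − 2:00 = 2:23 PM on May 5.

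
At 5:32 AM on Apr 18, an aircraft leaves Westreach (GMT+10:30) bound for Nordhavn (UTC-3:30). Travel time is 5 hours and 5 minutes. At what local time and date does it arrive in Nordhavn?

Convert departure to UTC: 5:32 AM − 10:30 = 7:02 PM UTC on Apr 17.
Add 5 hours and 5 minutes travel time → 12:07 AM UTC (Apr 18).
Nordhavn is UTC−3:30, so local arrival = 12:07 AM − 3:30 = 8:37 PM on Apr 17.

8:37 PM on April 17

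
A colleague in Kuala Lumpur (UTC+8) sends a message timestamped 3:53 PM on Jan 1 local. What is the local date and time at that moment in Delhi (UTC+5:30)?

1:23 PM on January 1

In UTC: 3:53 PM − 8:00 = 7:53 AM on Jan 1.
Delhi is UTC+5:30: 7:53 AM + 5:30 = 1:23 PM on Jan 1.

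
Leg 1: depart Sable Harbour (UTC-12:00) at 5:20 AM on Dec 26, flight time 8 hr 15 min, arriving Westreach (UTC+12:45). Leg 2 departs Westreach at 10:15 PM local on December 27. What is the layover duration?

Convert departure to UTC: 5:20 AM + 12:00 = 5:20 PM UTC on Dec 26.
Add 8 hours 15 minutes flight time → 1:35 AM UTC (Dec 27).
Westreach is UTC+12:45, so local arrival = 1:35 AM + 12:45 = 2:20 PM on Dec 27.
Layover = 10:15 PM − 2:20 PM = 7 hours 55 minutes.

7 hours 55 minutes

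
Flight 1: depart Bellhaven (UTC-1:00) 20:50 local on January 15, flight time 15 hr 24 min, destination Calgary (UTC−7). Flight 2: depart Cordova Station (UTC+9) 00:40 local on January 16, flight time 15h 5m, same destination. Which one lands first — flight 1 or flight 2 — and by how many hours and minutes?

the second, by 6 hours 29 minutes

Flight 1 in UTC: 20:50 + 1:00 = 21:50 on Jan 15.
+15 hours 24 minutes → arrive 13:14 UTC on Jan 16.
Flight 2 in UTC: 00:40 − 9:00 = 15:40 on Jan 15.
+15 hours 5 minutes → arrive 06:45 UTC on Jan 16.
Flight 2 lands earlier by 6 hours 29 minutes.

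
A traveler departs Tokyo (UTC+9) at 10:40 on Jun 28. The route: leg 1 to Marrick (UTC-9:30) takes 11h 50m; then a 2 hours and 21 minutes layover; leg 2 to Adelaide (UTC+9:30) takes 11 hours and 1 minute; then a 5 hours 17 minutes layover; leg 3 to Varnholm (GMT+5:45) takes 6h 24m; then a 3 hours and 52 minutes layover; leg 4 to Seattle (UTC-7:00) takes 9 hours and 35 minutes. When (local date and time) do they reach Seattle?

21:00 on June 29

Convert departure to UTC: 10:40 − 9:00 = 01:40 UTC on Jun 28.
Add 11 hours 50 minutes leg 1 → 13:30 UTC.
Add 2 hours and 21 minutes layover in Marrick → 15:51 UTC.
Add 11 hours 1 minute leg 2 → 02:52 UTC (Jun 29).
Add 5 hours and 17 minutes layover in Adelaide → 08:09 UTC.
Add 6 hours and 24 minutes leg 3 → 14:33 UTC.
Add 3 hours and 52 minutes layover in Varnholm → 18:25 UTC.
Add 9 hours 35 minutes leg 4 → 04:00 UTC (Jun 30).
Seattle is UTC−7:00, so local arrival = 04:00 − 7:00 = 21:00 on Jun 29.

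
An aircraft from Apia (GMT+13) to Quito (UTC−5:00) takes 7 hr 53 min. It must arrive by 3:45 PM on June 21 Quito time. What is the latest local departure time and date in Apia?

1:52 AM on June 22

Target arrival in UTC: 3:45 PM + 5:00 = 8:45 PM on Jun 21.
Subtract 7 hours 53 minutes → departure 12:52 PM UTC on Jun 21.
Apia is UTC+13:00: 12:52 PM + 13:00 = 1:52 AM on Jun 22.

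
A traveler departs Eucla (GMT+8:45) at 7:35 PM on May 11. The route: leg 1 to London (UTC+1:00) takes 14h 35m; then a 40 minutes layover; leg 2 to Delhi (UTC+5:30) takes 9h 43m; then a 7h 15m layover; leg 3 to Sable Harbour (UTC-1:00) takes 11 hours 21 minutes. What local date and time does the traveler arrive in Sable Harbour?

Convert departure to UTC: 7:35 PM − 8:45 = 10:50 AM UTC on May 11.
Add 14 hours 35 minutes leg 1 → 1:25 AM UTC (May 12).
Add 40 minutes layover in London → 2:05 AM UTC.
Add 9 hours 43 minutes leg 2 → 11:48 AM UTC.
Add 7 hours 15 minutes layover in Delhi → 7:03 PM UTC.
Add 11 hours 21 minutes leg 3 → 6:24 AM UTC (May 13).
Sable Harbour is UTC−1:00, so local arrival = 6:24 AM − 1:00 = 5:24 AM on May 13.

5:24 AM on May 13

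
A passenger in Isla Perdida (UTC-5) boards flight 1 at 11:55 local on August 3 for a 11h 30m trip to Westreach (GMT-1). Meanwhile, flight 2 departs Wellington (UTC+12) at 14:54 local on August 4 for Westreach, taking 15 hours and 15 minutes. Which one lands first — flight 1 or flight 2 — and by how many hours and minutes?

Flight 1 in UTC: 11:55 + 5:00 = 16:55 on Aug 3.
+11 hours and 30 minutes → arrive 04:25 UTC on Aug 4.
Flight 2 in UTC: 14:54 − 12:00 = 02:54 on Aug 4.
+15 hours and 15 minutes → arrive 18:09 UTC on Aug 4.
Flight 1 lands earlier by 13 hours 44 minutes.

the first, by 13 hours 44 minutes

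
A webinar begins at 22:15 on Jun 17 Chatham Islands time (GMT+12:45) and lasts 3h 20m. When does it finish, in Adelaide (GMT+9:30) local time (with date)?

Convert start to UTC: 22:15 − 12:45 = 09:30 UTC on Jun 17.
Add 3 hours and 20 minutes duration → 12:50 UTC.
Adelaide is UTC+9:30, so local end time = 12:50 + 9:30 = 22:20 on Jun 17.

22:20 on Jun 17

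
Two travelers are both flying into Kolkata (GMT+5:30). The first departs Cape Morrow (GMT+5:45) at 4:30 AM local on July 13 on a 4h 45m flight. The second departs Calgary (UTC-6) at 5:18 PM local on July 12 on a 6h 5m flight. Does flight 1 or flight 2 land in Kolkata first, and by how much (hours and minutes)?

Flight 1 in UTC: 4:30 AM − 5:45 = 10:45 PM on Jul 12.
+4 hours and 45 minutes → arrive 3:30 AM UTC on Jul 13.
Flight 2 in UTC: 5:18 PM + 6:00 = 11:18 PM on Jul 12.
+6 hours 5 minutes → arrive 5:23 AM UTC on Jul 13.
Flight 1 lands earlier by 1 hour 53 minutes.

the first, by 1 hour 53 minutes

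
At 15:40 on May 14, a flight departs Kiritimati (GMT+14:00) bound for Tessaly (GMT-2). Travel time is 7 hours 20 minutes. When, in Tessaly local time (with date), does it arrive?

07:00 on May 14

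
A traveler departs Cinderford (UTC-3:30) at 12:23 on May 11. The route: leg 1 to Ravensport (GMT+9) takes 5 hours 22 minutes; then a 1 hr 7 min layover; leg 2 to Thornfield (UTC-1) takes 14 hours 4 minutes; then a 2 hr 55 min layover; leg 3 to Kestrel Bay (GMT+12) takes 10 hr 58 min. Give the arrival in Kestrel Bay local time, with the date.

Convert departure to UTC: 12:23 + 3:30 = 15:53 UTC on May 11.
Add 5 hours and 22 minutes leg 1 → 21:15 UTC.
Add 1 hour 7 minutes layover in Ravensport → 22:22 UTC.
Add 14 hours 4 minutes leg 2 → 12:26 UTC (May 12).
Add 2 hours and 55 minutes layover in Thornfield → 15:21 UTC.
Add 10 hours and 58 minutes leg 3 → 02:19 UTC (May 13).
Kestrel Bay is UTC+12:00, so local arrival = 02:19 + 12:00 = 14:19 on May 13.

14:19 on May 13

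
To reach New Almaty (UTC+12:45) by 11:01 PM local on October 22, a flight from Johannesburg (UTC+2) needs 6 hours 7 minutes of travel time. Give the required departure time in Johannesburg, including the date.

Target arrival in UTC: 11:01 PM − 12:45 = 10:16 AM on Oct 22.
Subtract 6 hours 7 minutes → departure 4:09 AM UTC on Oct 22.
Johannesburg is UTC+2:00: 4:09 AM + 2:00 = 6:09 AM on Oct 22.

6:09 AM on October 22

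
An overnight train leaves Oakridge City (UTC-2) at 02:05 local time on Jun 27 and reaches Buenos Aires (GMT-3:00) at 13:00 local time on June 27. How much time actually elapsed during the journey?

Buenos Aires is 1:00 behind Oakridge City.
Clock-face elapsed time (ignoring zones) is 10 hours 55 minutes.
Actual elapsed = 10 hours 55 minutes + 1:00 = 11 hours 55 minutes.

11 hours 55 minutes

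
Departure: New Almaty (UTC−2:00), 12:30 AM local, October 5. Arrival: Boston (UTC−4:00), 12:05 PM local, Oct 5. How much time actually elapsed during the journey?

13 hours 35 minutes

Boston is 2:00 behind New Almaty.
Clock-face elapsed time (ignoring zones) is 11 hours 35 minutes.
Actual elapsed = 11 hours 35 minutes + 2:00 = 13 hours 35 minutes.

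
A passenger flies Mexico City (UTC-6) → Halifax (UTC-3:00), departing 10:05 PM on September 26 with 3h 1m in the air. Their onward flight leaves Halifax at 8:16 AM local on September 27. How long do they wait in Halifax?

4 hours 10 minutes

Convert departure to UTC: 10:05 PM + 6:00 = 4:05 AM UTC on Sep 27.
Add 3 hours and 1 minute flight time → 7:06 AM UTC.
Halifax is UTC−3:00, so local arrival = 7:06 AM − 3:00 = 4:06 AM on Sep 27.
Layover = 8:16 AM − 4:06 AM = 4 hours 10 minutes.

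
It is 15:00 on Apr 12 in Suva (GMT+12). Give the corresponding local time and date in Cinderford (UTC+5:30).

Cinderford is 6:30 behind Suva.
Shift by the zone difference: 15:00 − 6:30 = 08:30 on Apr 12 in Cinderford.

08:30 on April 12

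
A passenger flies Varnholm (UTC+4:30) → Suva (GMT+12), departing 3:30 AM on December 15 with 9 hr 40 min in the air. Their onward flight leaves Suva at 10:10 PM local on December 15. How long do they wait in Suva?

1 hour 30 minutes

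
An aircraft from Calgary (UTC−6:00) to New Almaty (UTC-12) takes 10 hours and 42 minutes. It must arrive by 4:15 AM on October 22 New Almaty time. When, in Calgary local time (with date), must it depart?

11:33 PM on October 21

Target arrival in UTC: 4:15 AM + 12:00 = 4:15 PM on Oct 22.
Subtract 10 hours 42 minutes → departure 5:33 AM UTC on Oct 22.
Calgary is UTC−6:00: 5:33 AM − 6:00 = 11:33 PM on Oct 21.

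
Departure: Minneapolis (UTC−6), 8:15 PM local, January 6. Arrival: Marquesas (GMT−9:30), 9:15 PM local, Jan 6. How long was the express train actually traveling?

4 hours 30 minutes

Marquesas is 3:30 behind Minneapolis.
Clock-face elapsed time (ignoring zones) is 1 hour.
Actual elapsed = 1 hour + 3:30 = 4 hours 30 minutes.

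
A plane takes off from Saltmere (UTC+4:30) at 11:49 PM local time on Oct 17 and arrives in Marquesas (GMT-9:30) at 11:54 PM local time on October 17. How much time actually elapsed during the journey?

Departure in UTC: 11:49 PM − 4:30 = 7:19 PM on Oct 17.
Arrival in UTC: 11:54 PM + 9:30 = 9:24 AM on Oct 18.
Elapsed = 9:24 AM − 7:19 PM (+1 day) = 14 hours 5 minutes.

14 hours 5 minutes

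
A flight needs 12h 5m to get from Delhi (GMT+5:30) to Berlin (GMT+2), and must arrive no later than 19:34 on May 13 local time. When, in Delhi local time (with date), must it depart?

Target arrival in UTC: 19:34 − 2:00 = 17:34 on May 13.
Subtract 12 hours and 5 minutes → departure 05:29 UTC on May 13.
Delhi is UTC+5:30: 05:29 + 5:30 = 10:59 on May 13.

10:59 on May 13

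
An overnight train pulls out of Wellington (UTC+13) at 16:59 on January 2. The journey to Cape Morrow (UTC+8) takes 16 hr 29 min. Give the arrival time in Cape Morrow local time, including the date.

04:28 on January 3

Cape Morrow is 5:00 behind Wellington.
After 16 hours 29 minutes it is 09:28 (Jan 3) in Wellington.
Shift by the zone difference: 09:28 − 5:00 = 04:28 on Jan 3 in Cape Morrow.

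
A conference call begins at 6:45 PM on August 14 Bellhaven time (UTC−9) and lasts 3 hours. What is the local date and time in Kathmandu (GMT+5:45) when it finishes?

12:30 PM on August 15

Kathmandu is 14:45 ahead of Bellhaven.
After 3 hours it is 9:45 PM in Bellhaven.
Shift by the zone difference: 9:45 PM + 14:45 = 12:30 PM on Aug 15 in Kathmandu.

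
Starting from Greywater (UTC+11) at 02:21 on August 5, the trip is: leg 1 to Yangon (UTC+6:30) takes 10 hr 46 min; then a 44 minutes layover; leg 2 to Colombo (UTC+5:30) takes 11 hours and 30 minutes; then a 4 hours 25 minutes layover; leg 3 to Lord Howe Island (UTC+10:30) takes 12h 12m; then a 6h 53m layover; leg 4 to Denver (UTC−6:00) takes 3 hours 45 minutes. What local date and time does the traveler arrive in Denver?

11:36 on August 6

Convert departure to UTC: 02:21 − 11:00 = 15:21 UTC on Aug 4.
Add 10 hours and 46 minutes leg 1 → 02:07 UTC (Aug 5).
Add 44 minutes layover in Yangon → 02:51 UTC.
Add 11 hours 30 minutes leg 2 → 14:21 UTC.
Add 4 hours 25 minutes layover in Colombo → 18:46 UTC.
Add 12 hours and 12 minutes leg 3 → 06:58 UTC (Aug 6).
Add 6 hours 53 minutes layover in Lord Howe Island → 13:51 UTC.
Add 3 hours 45 minutes leg 4 → 17:36 UTC.
Denver is UTC−6:00, so local arrival = 17:36 − 6:00 = 11:36 on Aug 6.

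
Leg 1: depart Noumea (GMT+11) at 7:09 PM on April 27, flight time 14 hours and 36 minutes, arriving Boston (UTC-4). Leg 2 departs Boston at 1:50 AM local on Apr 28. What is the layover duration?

Convert departure to UTC: 7:09 PM − 11:00 = 8:09 AM UTC on Apr 27.
Add 14 hours 36 minutes flight time → 10:45 PM UTC.
Boston is UTC−4:00, so local arrival = 10:45 PM − 4:00 = 6:45 PM on Apr 27.
Layover = 1:50 AM − 6:45 PM (+1 day) = 7 hours 5 minutes.

7 hours 5 minutes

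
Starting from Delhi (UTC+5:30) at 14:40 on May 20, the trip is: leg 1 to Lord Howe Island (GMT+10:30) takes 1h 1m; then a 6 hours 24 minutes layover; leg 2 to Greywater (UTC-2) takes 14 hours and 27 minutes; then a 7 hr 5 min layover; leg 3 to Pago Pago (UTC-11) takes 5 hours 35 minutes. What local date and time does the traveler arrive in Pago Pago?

Convert departure to UTC: 14:40 − 5:30 = 09:10 UTC on May 20.
Add 1 hour and 1 minute leg 1 → 10:11 UTC.
Add 6 hours 24 minutes layover in Lord Howe Island → 16:35 UTC.
Add 14 hours 27 minutes leg 2 → 07:02 UTC (May 21).
Add 7 hours and 5 minutes layover in Greywater → 14:07 UTC.
Add 5 hours 35 minutes leg 3 → 19:42 UTC.
Pago Pago is UTC−11:00, so local arrival = 19:42 − 11:00 = 08:42 on May 21.

08:42 on May 21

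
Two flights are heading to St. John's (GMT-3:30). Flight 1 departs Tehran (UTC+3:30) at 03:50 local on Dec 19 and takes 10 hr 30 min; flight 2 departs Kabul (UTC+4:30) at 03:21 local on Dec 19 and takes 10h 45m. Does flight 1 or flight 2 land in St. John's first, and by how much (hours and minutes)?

the second, by 1 hour 14 minutes

Flight 1 in UTC: 03:50 − 3:30 = 00:20 on Dec 19.
+10 hours and 30 minutes → arrive 10:50 UTC on Dec 19.
Flight 2 in UTC: 03:21 − 4:30 = 22:51 on Dec 18.
+10 hours 45 minutes → arrive 09:36 UTC on Dec 19.
Flight 2 lands earlier by 1 hour 14 minutes.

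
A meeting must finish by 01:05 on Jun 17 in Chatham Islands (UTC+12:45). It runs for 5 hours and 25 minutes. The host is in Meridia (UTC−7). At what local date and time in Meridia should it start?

Target end time in UTC: 01:05 − 12:45 = 12:20 on Jun 16.
Subtract 5 hours and 25 minutes → start 06:55 UTC on Jun 16.
Meridia is UTC−7:00: 06:55 − 7:00 = 23:55 on Jun 15.

23:55 on Jun 15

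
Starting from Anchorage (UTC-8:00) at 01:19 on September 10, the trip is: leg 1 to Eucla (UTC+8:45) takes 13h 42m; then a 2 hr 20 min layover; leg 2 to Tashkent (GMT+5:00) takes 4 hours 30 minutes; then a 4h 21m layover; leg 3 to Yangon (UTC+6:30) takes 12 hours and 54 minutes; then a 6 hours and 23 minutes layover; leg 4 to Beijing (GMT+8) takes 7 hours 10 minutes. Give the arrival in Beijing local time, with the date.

20:39 on September 12

Convert departure to UTC: 01:19 + 8:00 = 09:19 UTC on Sep 10.
Add 13 hours 42 minutes leg 1 → 23:01 UTC.
Add 2 hours 20 minutes layover in Eucla → 01:21 UTC (Sep 11).
Add 4 hours and 30 minutes leg 2 → 05:51 UTC.
Add 4 hours 21 minutes layover in Tashkent → 10:12 UTC.
Add 12 hours and 54 minutes leg 3 → 23:06 UTC.
Add 6 hours and 23 minutes layover in Yangon → 05:29 UTC (Sep 12).
Add 7 hours and 10 minutes leg 4 → 12:39 UTC.
Beijing is UTC+8:00, so local arrival = 12:39 + 8:00 = 20:39 on Sep 12.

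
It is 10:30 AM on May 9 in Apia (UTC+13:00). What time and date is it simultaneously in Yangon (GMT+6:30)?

4:00 AM on May 9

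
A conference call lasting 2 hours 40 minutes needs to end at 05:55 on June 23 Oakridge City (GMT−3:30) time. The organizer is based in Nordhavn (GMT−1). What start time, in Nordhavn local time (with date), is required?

Target end time in UTC: 05:55 + 3:30 = 09:25 on Jun 23.
Subtract 2 hours and 40 minutes → start 06:45 UTC on Jun 23.
Nordhavn is UTC−1:00: 06:45 − 1:00 = 05:45 on Jun 23.

05:45 on June 23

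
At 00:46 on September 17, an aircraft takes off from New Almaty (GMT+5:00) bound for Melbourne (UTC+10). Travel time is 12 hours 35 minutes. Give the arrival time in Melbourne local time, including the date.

18:21 on September 17

Convert departure to UTC: 00:46 − 5:00 = 19:46 UTC on Sep 16.
Add 12 hours and 35 minutes travel time → 08:21 UTC (Sep 17).
Melbourne is UTC+10:00, so local arrival = 08:21 + 10:00 = 18:21 on Sep 17.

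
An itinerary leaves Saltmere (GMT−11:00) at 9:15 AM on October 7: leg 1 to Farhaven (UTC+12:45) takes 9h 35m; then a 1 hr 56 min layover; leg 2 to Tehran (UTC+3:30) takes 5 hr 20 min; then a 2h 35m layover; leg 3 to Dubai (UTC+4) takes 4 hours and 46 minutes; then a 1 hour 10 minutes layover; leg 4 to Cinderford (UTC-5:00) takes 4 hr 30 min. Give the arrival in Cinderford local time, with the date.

Convert departure to UTC: 9:15 AM + 11:00 = 8:15 PM UTC on Oct 7.
Add 9 hours and 35 minutes leg 1 → 5:50 AM UTC (Oct 8).
Add 1 hour 56 minutes layover in Farhaven → 7:46 AM UTC.
Add 5 hours and 20 minutes leg 2 → 1:06 PM UTC.
Add 2 hours and 35 minutes layover in Tehran → 3:41 PM UTC.
Add 4 hours and 46 minutes leg 3 → 8:27 PM UTC.
Add 1 hour and 10 minutes layover in Dubai → 9:37 PM UTC.
Add 4 hours and 30 minutes leg 4 → 2:07 AM UTC (Oct 9).
Cinderford is UTC−5:00, so local arrival = 2:07 AM − 5:00 = 9:07 PM on Oct 8.

9:07 PM on Oct 8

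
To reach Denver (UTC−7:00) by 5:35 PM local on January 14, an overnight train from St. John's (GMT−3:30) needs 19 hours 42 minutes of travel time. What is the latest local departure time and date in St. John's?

Target arrival in UTC: 5:35 PM + 7:00 = 12:35 AM on Jan 15.
Subtract 19 hours and 42 minutes → departure 4:53 AM UTC on Jan 14.
St. John's is UTC−3:30: 4:53 AM − 3:30 = 1:23 AM on Jan 14.

1:23 AM on Jan 14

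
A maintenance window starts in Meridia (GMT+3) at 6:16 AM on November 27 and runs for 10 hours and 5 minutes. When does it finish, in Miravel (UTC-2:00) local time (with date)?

Miravel is 5:00 behind Meridia.
After 10 hours 5 minutes it is 4:21 PM in Meridia.
Shift by the zone difference: 4:21 PM − 5:00 = 11:21 AM on Nov 27 in Miravel.

11:21 AM on Nov 27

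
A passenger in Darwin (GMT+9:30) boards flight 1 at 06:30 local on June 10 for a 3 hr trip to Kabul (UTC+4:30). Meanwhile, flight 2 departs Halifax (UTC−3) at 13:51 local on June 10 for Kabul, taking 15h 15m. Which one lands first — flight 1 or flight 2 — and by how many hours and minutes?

the first, by 32 hours 6 minutes

Flight 1 in UTC: 06:30 − 9:30 = 21:00 on Jun 9.
+3 hours → arrive 00:00 UTC on Jun 10.
Flight 2 in UTC: 13:51 + 3:00 = 16:51 on Jun 10.
+15 hours 15 minutes → arrive 08:06 UTC on Jun 11.
Flight 1 lands earlier by 32 hours 6 minutes.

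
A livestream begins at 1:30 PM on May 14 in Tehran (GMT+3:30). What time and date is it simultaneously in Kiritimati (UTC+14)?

Kiritimati is 10:30 ahead of Tehran.
Shift by the zone difference: 1:30 PM + 10:30 = 12:00 AM on May 15 in Kiritimati.

12:00 AM on May 15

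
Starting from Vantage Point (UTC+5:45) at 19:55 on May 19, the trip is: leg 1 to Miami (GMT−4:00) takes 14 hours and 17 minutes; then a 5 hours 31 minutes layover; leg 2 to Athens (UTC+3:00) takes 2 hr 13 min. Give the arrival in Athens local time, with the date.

15:11 on May 20

Convert departure to UTC: 19:55 − 5:45 = 14:10 UTC on May 19.
Add 14 hours 17 minutes leg 1 → 04:27 UTC (May 20).
Add 5 hours 31 minutes layover in Miami → 09:58 UTC.
Add 2 hours and 13 minutes leg 2 → 12:11 UTC.
Athens is UTC+3:00, so local arrival = 12:11 + 3:00 = 15:11 on May 20.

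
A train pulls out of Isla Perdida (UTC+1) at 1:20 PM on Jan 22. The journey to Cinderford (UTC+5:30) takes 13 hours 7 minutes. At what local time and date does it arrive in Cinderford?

Cinderford is 4:30 ahead of Isla Perdida.
After 13 hours and 7 minutes it is 2:27 AM (Jan 23) in Isla Perdida.
Shift by the zone difference: 2:27 AM + 4:30 = 6:57 AM on Jan 23 in Cinderford.

6:57 AM on January 23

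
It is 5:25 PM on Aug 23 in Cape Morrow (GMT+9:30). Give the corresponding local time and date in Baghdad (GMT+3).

In UTC: 5:25 PM − 9:30 = 7:55 AM on Aug 23.
Baghdad is UTC+3:00: 7:55 AM + 3:00 = 10:55 AM on Aug 23.

10:55 AM on Aug 23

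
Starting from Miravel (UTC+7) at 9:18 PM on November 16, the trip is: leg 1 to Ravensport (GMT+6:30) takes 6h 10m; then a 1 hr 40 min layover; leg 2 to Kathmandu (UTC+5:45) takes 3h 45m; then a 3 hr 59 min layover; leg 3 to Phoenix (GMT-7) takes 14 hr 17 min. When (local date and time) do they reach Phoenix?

1:09 PM on November 17

Convert departure to UTC: 9:18 PM − 7:00 = 2:18 PM UTC on Nov 16.
Add 6 hours 10 minutes leg 1 → 8:28 PM UTC.
Add 1 hour 40 minutes layover in Ravensport → 10:08 PM UTC.
Add 3 hours 45 minutes leg 2 → 1:53 AM UTC (Nov 17).
Add 3 hours and 59 minutes layover in Kathmandu → 5:52 AM UTC.
Add 14 hours and 17 minutes leg 3 → 8:09 PM UTC.
Phoenix is UTC−7:00, so local arrival = 8:09 PM − 7:00 = 1:09 PM on Nov 17.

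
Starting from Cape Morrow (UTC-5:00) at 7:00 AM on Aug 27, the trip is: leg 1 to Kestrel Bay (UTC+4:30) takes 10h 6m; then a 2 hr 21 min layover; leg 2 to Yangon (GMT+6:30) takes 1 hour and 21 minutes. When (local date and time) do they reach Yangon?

Convert departure to UTC: 7:00 AM + 5:00 = 12:00 PM UTC on Aug 27.
Add 10 hours and 6 minutes leg 1 → 10:06 PM UTC.
Add 2 hours 21 minutes layover in Kestrel Bay → 12:27 AM UTC (Aug 28).
Add 1 hour 21 minutes leg 2 → 1:48 AM UTC.
Yangon is UTC+6:30, so local arrival = 1:48 AM + 6:30 = 8:18 AM on Aug 28.

8:18 AM on August 28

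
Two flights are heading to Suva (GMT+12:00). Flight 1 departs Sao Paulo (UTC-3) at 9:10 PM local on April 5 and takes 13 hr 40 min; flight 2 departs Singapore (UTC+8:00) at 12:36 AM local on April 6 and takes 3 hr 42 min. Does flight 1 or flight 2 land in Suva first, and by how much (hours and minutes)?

the second, by 17 hours 32 minutes

Flight 1 in UTC: 9:10 PM + 3:00 = 12:10 AM on Apr 6.
+13 hours 40 minutes → arrive 1:50 PM UTC on Apr 6.
Flight 2 in UTC: 12:36 AM − 8:00 = 4:36 PM on Apr 5.
+3 hours 42 minutes → arrive 8:18 PM UTC on Apr 5.
Flight 2 lands earlier by 17 hours 32 minutes.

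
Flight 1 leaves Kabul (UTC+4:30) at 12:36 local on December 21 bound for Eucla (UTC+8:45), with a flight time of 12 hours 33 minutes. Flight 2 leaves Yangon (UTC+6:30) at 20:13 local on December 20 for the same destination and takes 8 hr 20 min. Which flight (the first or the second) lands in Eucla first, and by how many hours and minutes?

the second, by 22 hours 36 minutes

Flight 1 in UTC: 12:36 − 4:30 = 08:06 on Dec 21.
+12 hours 33 minutes → arrive 20:39 UTC on Dec 21.
Flight 2 in UTC: 20:13 − 6:30 = 13:43 on Dec 20.
+8 hours and 20 minutes → arrive 22:03 UTC on Dec 20.
Flight 2 lands earlier by 22 hours 36 minutes.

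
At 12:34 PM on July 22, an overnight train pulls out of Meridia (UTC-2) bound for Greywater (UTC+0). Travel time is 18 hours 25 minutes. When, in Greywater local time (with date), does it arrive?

8:59 AM on July 23

Convert departure to UTC: 12:34 PM + 2:00 = 2:34 PM UTC on Jul 22.
Add 18 hours 25 minutes travel time → 8:59 AM UTC (Jul 23).
Greywater is UTC+0, so local arrival is the same: 8:59 AM on Jul 23.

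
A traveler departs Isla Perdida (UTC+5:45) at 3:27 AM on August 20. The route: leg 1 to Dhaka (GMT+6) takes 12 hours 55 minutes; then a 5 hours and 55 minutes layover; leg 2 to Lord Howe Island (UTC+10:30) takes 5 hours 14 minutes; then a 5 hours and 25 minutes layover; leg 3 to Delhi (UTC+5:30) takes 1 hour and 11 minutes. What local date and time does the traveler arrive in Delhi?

9:52 AM on August 21

Convert departure to UTC: 3:27 AM − 5:45 = 9:42 PM UTC on Aug 19.
Add 12 hours and 55 minutes leg 1 → 10:37 AM UTC (Aug 20).
Add 5 hours and 55 minutes layover in Dhaka → 4:32 PM UTC.
Add 5 hours and 14 minutes leg 2 → 9:46 PM UTC.
Add 5 hours and 25 minutes layover in Lord Howe Island → 3:11 AM UTC (Aug 21).
Add 1 hour 11 minutes leg 3 → 4:22 AM UTC.
Delhi is UTC+5:30, so local arrival = 4:22 AM + 5:30 = 9:52 AM on Aug 21.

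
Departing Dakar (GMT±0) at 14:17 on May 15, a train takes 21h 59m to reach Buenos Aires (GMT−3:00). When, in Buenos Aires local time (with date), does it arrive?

Dakar is at UTC+0, so departure is already 14:17 UTC on May 15.
Add 21 hours 59 minutes travel time → 12:16 UTC (May 16).
Buenos Aires is UTC−3:00, so local arrival = 12:16 − 3:00 = 09:16 on May 16.

09:16 on May 16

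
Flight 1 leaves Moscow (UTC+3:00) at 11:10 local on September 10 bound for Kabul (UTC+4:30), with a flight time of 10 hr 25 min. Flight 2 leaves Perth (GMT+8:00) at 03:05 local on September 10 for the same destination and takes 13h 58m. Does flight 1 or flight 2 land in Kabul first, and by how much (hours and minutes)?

Flight 1 in UTC: 11:10 − 3:00 = 08:10 on Sep 10.
+10 hours and 25 minutes → arrive 18:35 UTC on Sep 10.
Flight 2 in UTC: 03:05 − 8:00 = 19:05 on Sep 9.
+13 hours 58 minutes → arrive 09:03 UTC on Sep 10.
Flight 2 lands earlier by 9 hours 32 minutes.

the second, by 9 hours 32 minutes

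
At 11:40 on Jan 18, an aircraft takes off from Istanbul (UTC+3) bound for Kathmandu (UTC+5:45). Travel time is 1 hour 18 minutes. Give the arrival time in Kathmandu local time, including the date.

Kathmandu is 2:45 ahead of Istanbul.
After 1 hour 18 minutes it is 12:58 in Istanbul.
Shift by the zone difference: 12:58 + 2:45 = 15:43 on Jan 18 in Kathmandu.

15:43 on January 18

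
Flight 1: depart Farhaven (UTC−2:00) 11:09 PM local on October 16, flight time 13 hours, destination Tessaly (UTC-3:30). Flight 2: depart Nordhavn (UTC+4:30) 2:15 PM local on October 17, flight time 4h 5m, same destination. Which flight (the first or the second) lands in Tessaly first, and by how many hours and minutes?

the second, by 19 minutes

Flight 1 in UTC: 11:09 PM + 2:00 = 1:09 AM on Oct 17.
+13 hours → arrive 2:09 PM UTC on Oct 17.
Flight 2 in UTC: 2:15 PM − 4:30 = 9:45 AM on Oct 17.
+4 hours and 5 minutes → arrive 1:50 PM UTC on Oct 17.
Flight 2 lands earlier by 19 minutes.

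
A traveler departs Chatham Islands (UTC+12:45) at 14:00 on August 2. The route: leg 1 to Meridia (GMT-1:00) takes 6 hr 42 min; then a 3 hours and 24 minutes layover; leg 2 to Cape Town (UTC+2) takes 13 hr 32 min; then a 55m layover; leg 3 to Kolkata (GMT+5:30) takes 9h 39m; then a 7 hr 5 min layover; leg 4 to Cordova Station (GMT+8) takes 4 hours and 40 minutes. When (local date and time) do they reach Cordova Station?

07:12 on August 4

Convert departure to UTC: 14:00 − 12:45 = 01:15 UTC on Aug 2.
Add 6 hours 42 minutes leg 1 → 07:57 UTC.
Add 3 hours and 24 minutes layover in Meridia → 11:21 UTC.
Add 13 hours and 32 minutes leg 2 → 00:53 UTC (Aug 3).
Add 55 minutes layover in Cape Town → 01:48 UTC.
Add 9 hours and 39 minutes leg 3 → 11:27 UTC.
Add 7 hours and 5 minutes layover in Kolkata → 18:32 UTC.
Add 4 hours and 40 minutes leg 4 → 23:12 UTC.
Cordova Station is UTC+8:00, so local arrival = 23:12 + 8:00 = 07:12 on Aug 4.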